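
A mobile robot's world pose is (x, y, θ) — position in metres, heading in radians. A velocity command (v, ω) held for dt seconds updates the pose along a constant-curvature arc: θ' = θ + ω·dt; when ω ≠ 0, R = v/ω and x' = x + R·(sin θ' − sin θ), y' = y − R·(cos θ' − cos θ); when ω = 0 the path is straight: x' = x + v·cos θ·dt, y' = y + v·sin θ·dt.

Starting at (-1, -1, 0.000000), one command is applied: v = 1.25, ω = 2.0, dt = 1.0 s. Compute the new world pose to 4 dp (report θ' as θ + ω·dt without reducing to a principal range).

(-0.4317, -0.1149, 2.0000)

θ' = 0.0000 + 2.0·1.0 = 2.0000
R = v/ω = 1.25/2.0 = 0.6250
x' = -1 + 0.6250·(sin 2.0000 − sin 0.0000) = -0.4317
y' = -1 − 0.6250·(cos 2.0000 − cos 0.0000) = -0.1149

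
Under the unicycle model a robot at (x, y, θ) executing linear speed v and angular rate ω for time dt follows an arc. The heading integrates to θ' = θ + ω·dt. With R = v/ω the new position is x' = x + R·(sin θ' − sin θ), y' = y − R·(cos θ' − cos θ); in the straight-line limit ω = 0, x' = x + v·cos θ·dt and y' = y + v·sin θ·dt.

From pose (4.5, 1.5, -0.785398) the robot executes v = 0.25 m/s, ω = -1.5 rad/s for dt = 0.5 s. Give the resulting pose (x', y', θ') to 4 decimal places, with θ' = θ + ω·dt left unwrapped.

θ' = -0.7854 + -1.5·0.5 = -1.5354
R = v/ω = 0.25/-1.5 = -0.1667
x' = 4.5 + -0.1667·(sin -1.5354 − sin -0.7854) = 4.5487
y' = 1.5 − -0.1667·(cos -1.5354 − cos -0.7854) = 1.3880

(4.5487, 1.3880, -1.5354)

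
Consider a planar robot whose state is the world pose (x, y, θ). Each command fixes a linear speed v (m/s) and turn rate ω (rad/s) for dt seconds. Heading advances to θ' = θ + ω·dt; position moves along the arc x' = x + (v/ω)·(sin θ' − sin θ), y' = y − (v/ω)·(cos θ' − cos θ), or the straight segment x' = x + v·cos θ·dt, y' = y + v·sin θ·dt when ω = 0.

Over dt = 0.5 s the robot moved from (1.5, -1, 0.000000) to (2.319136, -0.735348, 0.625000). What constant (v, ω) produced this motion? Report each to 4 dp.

Δθ = 0.625000 − 0.000000 = 0.625000
ω = Δθ/dt = 0.625000/0.5 = 1.2500
R = Δx/(sin θ' − sin θ) = 1.4000
v = R·ω = 1.4000·1.2500 = 1.7500

v = 1.7500, ω = 1.2500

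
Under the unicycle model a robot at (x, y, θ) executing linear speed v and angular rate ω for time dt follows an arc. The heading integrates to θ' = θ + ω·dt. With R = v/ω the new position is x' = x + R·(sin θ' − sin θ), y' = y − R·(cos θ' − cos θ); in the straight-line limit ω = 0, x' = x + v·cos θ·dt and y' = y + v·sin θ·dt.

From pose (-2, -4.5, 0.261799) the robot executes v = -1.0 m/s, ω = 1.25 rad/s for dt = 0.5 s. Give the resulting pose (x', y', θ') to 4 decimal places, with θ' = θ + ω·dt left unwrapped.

θ' = 0.2618 + 1.25·0.5 = 0.8868
R = v/ω = -1.0/1.25 = -0.8000
x' = -2 + -0.8000·(sin 0.8868 − sin 0.2618) = -2.4130
y' = -4.5 − -0.8000·(cos 0.8868 − cos 0.2618) = -4.7672

(-2.4130, -4.7672, 0.8868)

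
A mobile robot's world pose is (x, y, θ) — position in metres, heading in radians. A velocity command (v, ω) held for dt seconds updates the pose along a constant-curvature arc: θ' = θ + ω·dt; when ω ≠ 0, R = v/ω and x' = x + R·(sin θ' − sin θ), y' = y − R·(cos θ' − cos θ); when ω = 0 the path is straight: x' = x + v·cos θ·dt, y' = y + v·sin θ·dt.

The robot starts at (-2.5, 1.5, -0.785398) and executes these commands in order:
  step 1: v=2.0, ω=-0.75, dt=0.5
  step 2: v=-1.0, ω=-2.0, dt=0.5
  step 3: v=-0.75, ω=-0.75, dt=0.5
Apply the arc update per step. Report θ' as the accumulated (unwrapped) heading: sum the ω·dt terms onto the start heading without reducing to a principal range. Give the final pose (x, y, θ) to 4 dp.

(-1.6361, 1.4216, -2.5354)

step 1: θ'=-1.1604 (R=-2.6667) → pose (-1.9404, 0.6783, -1.1604)
step 2: θ'=-2.1604 (R=0.5000) → pose (-1.8975, 1.1558, -2.1604)
step 3: θ'=-2.5354 (R=1.0000) → pose (-1.6361, 1.4216, -2.5354)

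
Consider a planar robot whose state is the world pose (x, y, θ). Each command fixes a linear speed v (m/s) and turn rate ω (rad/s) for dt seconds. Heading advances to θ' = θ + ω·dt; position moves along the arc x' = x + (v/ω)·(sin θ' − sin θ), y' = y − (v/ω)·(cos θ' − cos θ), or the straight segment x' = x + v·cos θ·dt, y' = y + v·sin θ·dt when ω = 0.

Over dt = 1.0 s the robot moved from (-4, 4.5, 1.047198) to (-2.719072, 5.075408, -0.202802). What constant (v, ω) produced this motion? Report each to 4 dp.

Δθ = -0.202802 − 1.047198 = -1.250000
ω = Δθ/dt = -1.250000/1.0 = -1.2500
R = Δx/(sin θ' − sin θ) = -1.2000
v = R·ω = -1.2000·-1.2500 = 1.5000

v = 1.5000, ω = -1.2500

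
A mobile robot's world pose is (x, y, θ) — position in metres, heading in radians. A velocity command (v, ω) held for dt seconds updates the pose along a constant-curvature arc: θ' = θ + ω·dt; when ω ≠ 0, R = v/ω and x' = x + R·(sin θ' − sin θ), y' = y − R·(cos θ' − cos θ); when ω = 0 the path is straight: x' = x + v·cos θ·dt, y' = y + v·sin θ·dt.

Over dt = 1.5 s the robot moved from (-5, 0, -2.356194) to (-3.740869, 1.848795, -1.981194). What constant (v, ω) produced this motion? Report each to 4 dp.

Δθ = -1.981194 − -2.356194 = 0.375000
ω = Δθ/dt = 0.375000/1.5 = 0.2500
R = −Δy/(cos θ' − cos θ) = -6.0000
v = R·ω = -6.0000·0.2500 = -1.5000

v = -1.5000, ω = 0.2500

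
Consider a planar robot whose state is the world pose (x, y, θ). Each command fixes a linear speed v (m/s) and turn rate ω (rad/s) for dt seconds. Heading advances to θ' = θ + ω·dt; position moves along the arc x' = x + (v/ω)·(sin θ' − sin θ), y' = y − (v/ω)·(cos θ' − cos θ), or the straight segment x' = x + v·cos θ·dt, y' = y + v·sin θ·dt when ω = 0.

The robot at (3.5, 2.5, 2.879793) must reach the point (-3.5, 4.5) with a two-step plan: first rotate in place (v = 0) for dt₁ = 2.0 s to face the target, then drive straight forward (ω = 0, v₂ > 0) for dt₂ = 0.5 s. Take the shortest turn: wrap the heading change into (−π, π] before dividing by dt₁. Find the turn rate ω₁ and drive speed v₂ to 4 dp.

heading to target = atan2(4.5−2.5, -3.5−3.5) = 2.8633
Δθ = wrap(2.8633 − 2.8798) = -0.0165; ω₁ = Δθ/dt₁ = -0.0083
distance = √((-3.5−3.5)² + (4.5−2.5)²) = 7.2801; v₂ = distance/dt₂ = 14.5602

ω₁ = -0.0083, v₂ = 14.5602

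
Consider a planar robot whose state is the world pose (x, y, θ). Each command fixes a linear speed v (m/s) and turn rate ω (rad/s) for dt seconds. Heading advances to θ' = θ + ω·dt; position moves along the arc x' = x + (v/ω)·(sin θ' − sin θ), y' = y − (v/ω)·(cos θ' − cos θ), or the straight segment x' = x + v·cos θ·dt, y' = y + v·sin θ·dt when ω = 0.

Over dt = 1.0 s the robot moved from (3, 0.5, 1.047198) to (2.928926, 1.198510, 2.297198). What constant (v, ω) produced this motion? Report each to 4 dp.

v = 0.7500, ω = 1.2500

Δθ = 2.297198 − 1.047198 = 1.250000
ω = Δθ/dt = 1.250000/1.0 = 1.2500
R = −Δy/(cos θ' − cos θ) = 0.6000
v = R·ω = 0.6000·1.2500 = 0.7500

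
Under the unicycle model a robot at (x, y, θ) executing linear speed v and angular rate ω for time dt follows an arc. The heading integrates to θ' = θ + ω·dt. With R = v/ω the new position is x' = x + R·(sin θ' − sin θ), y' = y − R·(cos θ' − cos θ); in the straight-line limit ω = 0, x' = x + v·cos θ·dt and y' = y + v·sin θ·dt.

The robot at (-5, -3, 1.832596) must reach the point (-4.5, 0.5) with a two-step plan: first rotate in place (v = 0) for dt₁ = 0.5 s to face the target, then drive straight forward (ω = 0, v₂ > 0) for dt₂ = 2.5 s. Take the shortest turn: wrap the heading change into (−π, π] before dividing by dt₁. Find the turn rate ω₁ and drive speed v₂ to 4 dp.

heading to target = atan2(0.5−-3, -4.5−-5) = 1.4289
Δθ = wrap(1.4289 − 1.8326) = -0.4037; ω₁ = Δθ/dt₁ = -0.8074
distance = √((-4.5−-5)² + (0.5−-3)²) = 3.5355; v₂ = distance/dt₂ = 1.4142

ω₁ = -0.8074, v₂ = 1.4142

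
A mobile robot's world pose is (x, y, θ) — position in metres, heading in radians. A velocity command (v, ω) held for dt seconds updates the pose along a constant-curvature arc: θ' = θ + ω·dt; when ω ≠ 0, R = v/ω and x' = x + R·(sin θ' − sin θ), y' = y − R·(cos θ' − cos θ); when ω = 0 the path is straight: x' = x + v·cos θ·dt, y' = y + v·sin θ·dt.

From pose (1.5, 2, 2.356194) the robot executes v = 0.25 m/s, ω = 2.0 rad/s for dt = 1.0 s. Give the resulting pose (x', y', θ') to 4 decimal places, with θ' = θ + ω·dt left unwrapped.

θ' = 2.3562 + 2.0·1.0 = 4.3562
R = v/ω = 0.25/2.0 = 0.1250
x' = 1.5 + 0.1250·(sin 4.3562 − sin 2.3562) = 1.2945
y' = 2 − 0.1250·(cos 4.3562 − cos 2.3562) = 1.9552

(1.2945, 1.9552, 4.3562)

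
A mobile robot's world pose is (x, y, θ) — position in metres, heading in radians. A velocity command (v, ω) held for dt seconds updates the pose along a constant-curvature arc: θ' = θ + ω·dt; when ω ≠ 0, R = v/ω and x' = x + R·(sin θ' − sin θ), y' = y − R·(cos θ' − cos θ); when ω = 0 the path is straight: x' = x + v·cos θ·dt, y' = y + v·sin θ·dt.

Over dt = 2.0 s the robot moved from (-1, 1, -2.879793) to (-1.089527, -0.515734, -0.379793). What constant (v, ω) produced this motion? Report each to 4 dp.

Δθ = -0.379793 − -2.879793 = 2.500000
ω = Δθ/dt = 2.500000/2.0 = 1.2500
R = −Δy/(cos θ' − cos θ) = 0.8000
v = R·ω = 0.8000·1.2500 = 1.0000

v = 1.0000, ω = 1.2500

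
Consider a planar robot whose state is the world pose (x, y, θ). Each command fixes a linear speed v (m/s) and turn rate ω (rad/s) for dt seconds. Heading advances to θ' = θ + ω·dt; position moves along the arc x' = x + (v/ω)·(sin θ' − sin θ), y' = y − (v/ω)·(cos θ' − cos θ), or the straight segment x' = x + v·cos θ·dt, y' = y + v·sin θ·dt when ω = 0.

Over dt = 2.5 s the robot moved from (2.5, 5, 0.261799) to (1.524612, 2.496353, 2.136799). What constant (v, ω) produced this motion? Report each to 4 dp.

v = -1.2500, ω = 0.7500

Δθ = 2.136799 − 0.261799 = 1.875000
ω = Δθ/dt = 1.875000/2.5 = 0.7500
R = −Δy/(cos θ' − cos θ) = -1.6667
v = R·ω = -1.6667·0.7500 = -1.2500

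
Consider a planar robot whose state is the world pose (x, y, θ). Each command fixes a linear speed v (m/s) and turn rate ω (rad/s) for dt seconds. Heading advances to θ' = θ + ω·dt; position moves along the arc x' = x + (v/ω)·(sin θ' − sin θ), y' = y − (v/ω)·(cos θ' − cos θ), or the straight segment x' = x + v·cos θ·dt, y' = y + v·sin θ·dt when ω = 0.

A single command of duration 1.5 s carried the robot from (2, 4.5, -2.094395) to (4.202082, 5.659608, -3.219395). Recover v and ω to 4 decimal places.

Δθ = -3.219395 − -2.094395 = -1.125000
ω = Δθ/dt = -1.125000/1.5 = -0.7500
R = Δx/(sin θ' − sin θ) = 2.3333
v = R·ω = 2.3333·-0.7500 = -1.7500

v = -1.7500, ω = -0.7500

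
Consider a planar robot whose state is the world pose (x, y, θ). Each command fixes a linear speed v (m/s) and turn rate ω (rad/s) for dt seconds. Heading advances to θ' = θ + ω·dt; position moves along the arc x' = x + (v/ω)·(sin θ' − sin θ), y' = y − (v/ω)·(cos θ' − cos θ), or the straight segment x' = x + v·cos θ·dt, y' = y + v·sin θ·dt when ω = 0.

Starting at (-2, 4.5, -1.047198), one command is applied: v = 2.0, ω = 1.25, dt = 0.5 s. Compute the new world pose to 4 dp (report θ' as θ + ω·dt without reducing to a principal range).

θ' = -1.0472 + 1.25·0.5 = -0.4222
R = v/ω = 2.0/1.25 = 1.6000
x' = -2 + 1.6000·(sin -0.4222 − sin -1.0472) = -1.2700
y' = 4.5 − 1.6000·(cos -0.4222 − cos -1.0472) = 3.8405

(-1.2700, 3.8405, -0.4222)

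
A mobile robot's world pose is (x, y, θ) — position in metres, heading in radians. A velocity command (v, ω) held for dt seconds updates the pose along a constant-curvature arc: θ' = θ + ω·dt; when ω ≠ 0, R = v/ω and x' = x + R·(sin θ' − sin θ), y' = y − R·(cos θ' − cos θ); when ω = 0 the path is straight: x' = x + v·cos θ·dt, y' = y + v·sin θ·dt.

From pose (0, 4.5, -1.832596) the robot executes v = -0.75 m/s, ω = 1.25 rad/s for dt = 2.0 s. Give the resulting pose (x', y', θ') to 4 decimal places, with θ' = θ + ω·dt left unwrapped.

θ' = -1.8326 + 1.25·2.0 = 0.6674
R = v/ω = -0.75/1.25 = -0.6000
x' = 0 + -0.6000·(sin 0.6674 − sin -1.8326) = -0.9509
y' = 4.5 − -0.6000·(cos 0.6674 − cos -1.8326) = 5.1266

(-0.9509, 5.1266, 0.6674)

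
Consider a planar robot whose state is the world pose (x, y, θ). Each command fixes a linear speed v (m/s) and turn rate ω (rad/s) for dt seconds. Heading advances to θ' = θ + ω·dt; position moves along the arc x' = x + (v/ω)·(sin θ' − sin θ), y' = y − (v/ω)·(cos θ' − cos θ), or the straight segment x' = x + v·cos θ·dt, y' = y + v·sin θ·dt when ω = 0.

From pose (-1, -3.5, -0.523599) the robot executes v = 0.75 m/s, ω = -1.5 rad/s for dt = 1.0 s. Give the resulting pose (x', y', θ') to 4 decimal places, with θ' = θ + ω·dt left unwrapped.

θ' = -0.5236 + -1.5·1.0 = -2.0236
R = v/ω = 0.75/-1.5 = -0.5000
x' = -1 + -0.5000·(sin -2.0236 − sin -0.5236) = -0.8004
y' = -3.5 − -0.5000·(cos -2.0236 − cos -0.5236) = -4.1518

(-0.8004, -4.1518, -2.0236)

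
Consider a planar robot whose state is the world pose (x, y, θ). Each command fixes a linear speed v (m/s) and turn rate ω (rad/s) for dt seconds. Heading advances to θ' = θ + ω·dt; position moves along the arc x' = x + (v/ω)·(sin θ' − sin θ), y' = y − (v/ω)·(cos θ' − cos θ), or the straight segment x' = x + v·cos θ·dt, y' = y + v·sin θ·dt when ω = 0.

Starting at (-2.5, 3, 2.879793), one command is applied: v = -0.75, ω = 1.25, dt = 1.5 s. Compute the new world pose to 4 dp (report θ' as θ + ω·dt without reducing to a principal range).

(-1.7452, 3.6050, 4.7548)

θ' = 2.8798 + 1.25·1.5 = 4.7548
R = v/ω = -0.75/1.25 = -0.6000
x' = -2.5 + -0.6000·(sin 4.7548 − sin 2.8798) = -1.7452
y' = 3 − -0.6000·(cos 4.7548 − cos 2.8798) = 3.6050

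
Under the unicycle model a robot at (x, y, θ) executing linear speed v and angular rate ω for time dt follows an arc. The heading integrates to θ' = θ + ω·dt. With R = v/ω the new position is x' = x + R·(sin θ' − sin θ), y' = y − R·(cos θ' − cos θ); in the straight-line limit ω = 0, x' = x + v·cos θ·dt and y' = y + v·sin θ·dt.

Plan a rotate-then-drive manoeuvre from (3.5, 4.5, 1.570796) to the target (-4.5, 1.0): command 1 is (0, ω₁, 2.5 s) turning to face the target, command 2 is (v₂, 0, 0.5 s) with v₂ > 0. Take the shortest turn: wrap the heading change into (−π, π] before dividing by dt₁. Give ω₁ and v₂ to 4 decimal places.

heading to target = atan2(1−4.5, -4.5−3.5) = -2.7292
Δθ = wrap(-2.7292 − 1.5708) = 1.9832; ω₁ = Δθ/dt₁ = 0.7933
distance = √((-4.5−3.5)² + (1−4.5)²) = 8.7321; v₂ = distance/dt₂ = 17.4642

ω₁ = 0.7933, v₂ = 17.4642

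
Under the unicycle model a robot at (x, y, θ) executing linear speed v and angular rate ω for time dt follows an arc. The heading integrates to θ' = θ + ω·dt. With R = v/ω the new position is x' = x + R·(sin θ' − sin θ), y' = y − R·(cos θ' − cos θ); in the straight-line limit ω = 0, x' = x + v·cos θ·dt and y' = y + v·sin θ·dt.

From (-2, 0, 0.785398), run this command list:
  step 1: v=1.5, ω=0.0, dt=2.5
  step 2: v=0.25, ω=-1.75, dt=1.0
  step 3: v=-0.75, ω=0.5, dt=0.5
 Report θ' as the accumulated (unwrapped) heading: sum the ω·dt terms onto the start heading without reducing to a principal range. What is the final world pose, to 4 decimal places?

step 1: θ'=0.7854 (straight) → pose (0.6517, 2.6516, 0.7854)
step 2: θ'=-0.9646 (R=-0.1429) → pose (0.8701, 2.6320, -0.9646)
step 3: θ'=-0.7146 (R=-1.5000) → pose (0.6203, 2.9104, -0.7146)

(0.6203, 2.9104, -0.7146)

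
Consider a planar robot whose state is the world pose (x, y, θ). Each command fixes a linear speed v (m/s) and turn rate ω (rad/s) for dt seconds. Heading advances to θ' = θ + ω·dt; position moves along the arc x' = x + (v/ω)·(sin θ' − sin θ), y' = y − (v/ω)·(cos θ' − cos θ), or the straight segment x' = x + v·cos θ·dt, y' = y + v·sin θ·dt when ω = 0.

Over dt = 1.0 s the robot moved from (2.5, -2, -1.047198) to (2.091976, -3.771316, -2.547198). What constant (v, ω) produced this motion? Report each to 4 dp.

v = 2.0000, ω = -1.5000

Δθ = -2.547198 − -1.047198 = -1.500000
ω = Δθ/dt = -1.500000/1.0 = -1.5000
R = −Δy/(cos θ' − cos θ) = -1.3333
v = R·ω = -1.3333·-1.5000 = 2.0000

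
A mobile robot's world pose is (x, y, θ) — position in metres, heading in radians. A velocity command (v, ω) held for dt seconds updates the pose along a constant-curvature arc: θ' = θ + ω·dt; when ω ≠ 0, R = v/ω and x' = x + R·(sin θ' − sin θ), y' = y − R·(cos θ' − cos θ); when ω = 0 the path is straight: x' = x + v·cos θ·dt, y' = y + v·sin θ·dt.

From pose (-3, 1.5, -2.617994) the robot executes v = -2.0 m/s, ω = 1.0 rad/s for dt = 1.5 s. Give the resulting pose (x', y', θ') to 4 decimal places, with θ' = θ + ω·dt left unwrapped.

(-2.2016, 4.1070, -1.1180)

θ' = -2.6180 + 1.0·1.5 = -1.1180
R = v/ω = -2.0/1.0 = -2.0000
x' = -3 + -2.0000·(sin -1.1180 − sin -2.6180) = -2.2016
y' = 1.5 − -2.0000·(cos -1.1180 − cos -2.6180) = 4.1070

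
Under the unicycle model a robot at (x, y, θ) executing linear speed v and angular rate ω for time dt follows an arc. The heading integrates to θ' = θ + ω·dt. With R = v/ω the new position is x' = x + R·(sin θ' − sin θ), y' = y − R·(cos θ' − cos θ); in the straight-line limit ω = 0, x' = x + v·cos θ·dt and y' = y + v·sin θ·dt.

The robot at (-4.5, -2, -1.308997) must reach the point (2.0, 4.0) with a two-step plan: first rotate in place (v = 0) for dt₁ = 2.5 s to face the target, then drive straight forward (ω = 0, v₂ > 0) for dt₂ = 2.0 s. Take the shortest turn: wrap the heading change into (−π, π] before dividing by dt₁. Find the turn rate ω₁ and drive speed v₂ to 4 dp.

heading to target = atan2(4−-2, 2−-4.5) = 0.7454
Δθ = wrap(0.7454 − -1.3090) = 2.0544; ω₁ = Δθ/dt₁ = 0.8218
distance = √((2−-4.5)² + (4−-2)²) = 8.8459; v₂ = distance/dt₂ = 4.4230

ω₁ = 0.8218, v₂ = 4.4230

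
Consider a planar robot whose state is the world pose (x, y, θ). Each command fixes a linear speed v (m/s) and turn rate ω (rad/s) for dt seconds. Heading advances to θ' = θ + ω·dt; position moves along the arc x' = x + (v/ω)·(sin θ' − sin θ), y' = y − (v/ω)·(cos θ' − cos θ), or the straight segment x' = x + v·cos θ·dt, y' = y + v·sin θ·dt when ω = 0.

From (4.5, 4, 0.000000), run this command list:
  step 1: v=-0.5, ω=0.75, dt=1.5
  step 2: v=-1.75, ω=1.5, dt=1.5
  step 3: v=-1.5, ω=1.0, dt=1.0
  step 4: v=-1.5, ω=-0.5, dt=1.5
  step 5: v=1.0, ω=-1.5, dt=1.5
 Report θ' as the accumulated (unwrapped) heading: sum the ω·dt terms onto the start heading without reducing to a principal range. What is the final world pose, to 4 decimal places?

step 1: θ'=1.1250 (R=-0.6667) → pose (3.8985, 3.6208, 1.1250)
step 2: θ'=3.3750 (R=-1.1667) → pose (5.2210, 1.9827, 3.3750)
step 3: θ'=4.3750 (R=-1.5000) → pose (6.2895, 2.9455, 4.3750)
step 4: θ'=3.6250 (R=3.0000) → pose (7.7259, 4.6087, 3.6250)
step 5: θ'=1.3750 (R=-0.6667) → pose (6.7621, 5.3287, 1.3750)

(6.7621, 5.3287, 1.3750)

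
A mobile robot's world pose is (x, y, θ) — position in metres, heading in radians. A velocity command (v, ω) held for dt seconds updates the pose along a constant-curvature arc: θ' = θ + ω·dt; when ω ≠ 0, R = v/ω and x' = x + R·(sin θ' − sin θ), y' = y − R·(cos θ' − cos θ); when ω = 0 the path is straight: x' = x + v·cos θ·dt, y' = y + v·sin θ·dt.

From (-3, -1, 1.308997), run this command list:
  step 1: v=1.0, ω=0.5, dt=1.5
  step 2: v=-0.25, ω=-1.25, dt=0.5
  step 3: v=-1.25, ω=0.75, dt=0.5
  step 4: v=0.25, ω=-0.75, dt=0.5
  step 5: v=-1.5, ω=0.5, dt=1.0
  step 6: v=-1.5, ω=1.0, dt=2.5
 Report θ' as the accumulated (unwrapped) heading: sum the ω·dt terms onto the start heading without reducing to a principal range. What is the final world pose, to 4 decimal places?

step 1: θ'=2.0590 (R=2.0000) → pose (-3.1655, 0.4557, 2.0590)
step 2: θ'=1.4340 (R=0.2000) → pose (-3.1440, 0.3346, 1.4340)
step 3: θ'=1.8090 (R=-1.6667) → pose (-3.1125, -0.2859, 1.8090)
step 4: θ'=1.4340 (R=-0.3333) → pose (-3.1188, -0.1618, 1.4340)
step 5: θ'=1.9340 (R=-3.0000) → pose (-2.9511, -1.6367, 1.9340)
step 6: θ'=4.4340 (R=-1.5000) → pose (-0.1067, -1.5160, 4.4340)

(-0.1067, -1.5160, 4.4340)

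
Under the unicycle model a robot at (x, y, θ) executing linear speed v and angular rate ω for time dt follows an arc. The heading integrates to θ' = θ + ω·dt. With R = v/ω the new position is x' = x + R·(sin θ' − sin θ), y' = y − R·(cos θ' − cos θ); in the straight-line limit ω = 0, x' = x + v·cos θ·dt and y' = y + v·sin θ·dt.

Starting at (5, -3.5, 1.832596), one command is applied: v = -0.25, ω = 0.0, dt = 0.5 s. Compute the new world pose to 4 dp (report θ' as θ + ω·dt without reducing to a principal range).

θ' = 1.8326 + 0.0·0.5 = 1.8326
ω = 0 → straight: x' = 5 + -0.25·cos(1.8326)·0.5 = 5.0324
y' = -3.5 + -0.25·sin(1.8326)·0.5 = -3.6207

(5.0324, -3.6207, 1.8326)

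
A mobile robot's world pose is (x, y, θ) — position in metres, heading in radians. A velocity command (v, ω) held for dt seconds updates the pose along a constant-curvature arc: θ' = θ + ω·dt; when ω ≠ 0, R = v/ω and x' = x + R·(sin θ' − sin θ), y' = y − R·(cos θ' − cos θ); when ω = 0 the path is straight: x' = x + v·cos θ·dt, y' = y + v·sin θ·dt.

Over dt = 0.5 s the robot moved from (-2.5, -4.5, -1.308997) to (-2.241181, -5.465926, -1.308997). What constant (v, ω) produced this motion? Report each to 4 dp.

Δθ = -1.308997 − -1.308997 = 0.000000
ω = Δθ/dt = 0.000000/0.5 = 0.0000
ω = 0 → v = (Δx·cos θ + Δy·sin θ)/dt = 2.0000

v = 2.0000, ω = 0.0000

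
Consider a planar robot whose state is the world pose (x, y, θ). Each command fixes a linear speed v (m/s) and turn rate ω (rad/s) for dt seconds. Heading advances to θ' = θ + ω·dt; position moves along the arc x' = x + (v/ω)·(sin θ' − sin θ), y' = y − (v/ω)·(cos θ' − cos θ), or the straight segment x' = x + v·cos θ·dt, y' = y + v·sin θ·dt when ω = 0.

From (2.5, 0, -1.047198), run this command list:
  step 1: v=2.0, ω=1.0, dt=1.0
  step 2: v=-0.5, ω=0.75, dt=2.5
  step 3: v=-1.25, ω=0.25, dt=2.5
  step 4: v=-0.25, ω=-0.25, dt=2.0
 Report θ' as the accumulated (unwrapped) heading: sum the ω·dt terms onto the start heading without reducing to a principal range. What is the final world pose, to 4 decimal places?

(5.4115, -4.8215, 1.9528)

step 1: θ'=-0.0472 (R=2.0000) → pose (4.1377, -0.9978, -0.0472)
step 2: θ'=1.8278 (R=-0.6667) → pose (3.4615, -1.8332, 1.8278)
step 3: θ'=2.4528 (R=-5.0000) → pose (5.1192, -4.4223, 2.4528)
step 4: θ'=1.9528 (R=1.0000) → pose (5.4115, -4.8215, 1.9528)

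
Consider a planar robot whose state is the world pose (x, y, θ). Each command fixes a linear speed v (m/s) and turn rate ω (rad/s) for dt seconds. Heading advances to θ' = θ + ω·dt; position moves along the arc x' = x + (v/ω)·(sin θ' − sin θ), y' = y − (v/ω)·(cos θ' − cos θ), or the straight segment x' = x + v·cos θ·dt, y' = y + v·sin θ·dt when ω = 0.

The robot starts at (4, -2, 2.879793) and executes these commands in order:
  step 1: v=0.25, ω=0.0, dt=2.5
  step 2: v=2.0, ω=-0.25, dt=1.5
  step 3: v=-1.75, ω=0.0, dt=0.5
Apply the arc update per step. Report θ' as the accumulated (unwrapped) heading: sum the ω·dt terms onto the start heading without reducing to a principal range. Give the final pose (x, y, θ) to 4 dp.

(1.4134, -1.0632, 2.5048)

step 1: θ'=2.8798 (straight) → pose (3.3963, -1.8382, 2.8798)
step 2: θ'=2.5048 (R=-8.0000) → pose (0.7098, -0.5429, 2.5048)
step 3: θ'=2.5048 (straight) → pose (1.4134, -1.0632, 2.5048)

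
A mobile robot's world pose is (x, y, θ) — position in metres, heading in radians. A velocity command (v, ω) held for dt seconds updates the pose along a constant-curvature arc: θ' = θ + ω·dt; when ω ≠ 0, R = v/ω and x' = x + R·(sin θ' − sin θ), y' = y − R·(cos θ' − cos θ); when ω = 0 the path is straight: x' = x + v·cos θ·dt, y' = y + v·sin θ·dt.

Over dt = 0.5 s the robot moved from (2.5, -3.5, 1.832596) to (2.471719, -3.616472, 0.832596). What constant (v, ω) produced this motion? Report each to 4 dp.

Δθ = 0.832596 − 1.832596 = -1.000000
ω = Δθ/dt = -1.000000/0.5 = -2.0000
R = −Δy/(cos θ' − cos θ) = 0.1250
v = R·ω = 0.1250·-2.0000 = -0.2500

v = -0.2500, ω = -2.0000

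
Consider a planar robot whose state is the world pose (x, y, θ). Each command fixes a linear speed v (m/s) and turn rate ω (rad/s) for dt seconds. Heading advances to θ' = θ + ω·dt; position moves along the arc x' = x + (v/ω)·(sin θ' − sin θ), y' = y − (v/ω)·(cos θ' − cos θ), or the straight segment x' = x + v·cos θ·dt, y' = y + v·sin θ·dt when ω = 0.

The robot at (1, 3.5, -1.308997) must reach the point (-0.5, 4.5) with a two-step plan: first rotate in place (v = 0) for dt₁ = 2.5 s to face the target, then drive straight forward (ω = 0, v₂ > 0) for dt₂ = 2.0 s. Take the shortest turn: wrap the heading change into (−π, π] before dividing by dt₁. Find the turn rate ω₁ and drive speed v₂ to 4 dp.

ω₁ = -0.9682, v₂ = 0.9014

heading to target = atan2(4.5−3.5, -0.5−1) = 2.5536
Δθ = wrap(2.5536 − -1.3090) = -2.4206; ω₁ = Δθ/dt₁ = -0.9682
distance = √((-0.5−1)² + (4.5−3.5)²) = 1.8028; v₂ = distance/dt₂ = 0.9014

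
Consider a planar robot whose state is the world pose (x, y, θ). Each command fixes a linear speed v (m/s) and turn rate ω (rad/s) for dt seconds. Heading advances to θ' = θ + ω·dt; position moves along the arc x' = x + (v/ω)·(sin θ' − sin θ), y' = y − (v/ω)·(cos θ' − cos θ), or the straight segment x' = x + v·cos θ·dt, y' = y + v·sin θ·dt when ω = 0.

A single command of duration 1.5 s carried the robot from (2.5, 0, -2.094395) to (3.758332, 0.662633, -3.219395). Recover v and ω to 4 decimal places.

Δθ = -3.219395 − -2.094395 = -1.125000
ω = Δθ/dt = -1.125000/1.5 = -0.7500
R = Δx/(sin θ' − sin θ) = 1.3333
v = R·ω = 1.3333·-0.7500 = -1.0000

v = -1.0000, ω = -0.7500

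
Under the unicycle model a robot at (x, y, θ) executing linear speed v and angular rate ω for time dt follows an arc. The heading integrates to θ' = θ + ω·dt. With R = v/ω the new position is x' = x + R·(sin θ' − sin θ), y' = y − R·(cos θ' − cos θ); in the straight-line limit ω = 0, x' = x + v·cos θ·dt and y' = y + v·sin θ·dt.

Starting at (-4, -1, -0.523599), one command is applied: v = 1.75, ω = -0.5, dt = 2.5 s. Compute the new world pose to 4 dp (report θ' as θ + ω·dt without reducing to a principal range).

θ' = -0.5236 + -0.5·2.5 = -1.7736
R = v/ω = 1.75/-0.5 = -3.5000
x' = -4 + -3.5000·(sin -1.7736 − sin -0.5236) = -2.3217
y' = -1 − -3.5000·(cos -1.7736 − cos -0.5236) = -4.7360

(-2.3217, -4.7360, -1.7736)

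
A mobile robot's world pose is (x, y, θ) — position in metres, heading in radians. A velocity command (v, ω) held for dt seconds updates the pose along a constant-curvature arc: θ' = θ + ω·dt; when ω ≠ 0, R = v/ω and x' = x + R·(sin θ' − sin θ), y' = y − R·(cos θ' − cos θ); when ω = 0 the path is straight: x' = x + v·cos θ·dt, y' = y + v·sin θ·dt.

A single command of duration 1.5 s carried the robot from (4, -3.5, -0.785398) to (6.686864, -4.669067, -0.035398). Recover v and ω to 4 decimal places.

Δθ = -0.035398 − -0.785398 = 0.750000
ω = Δθ/dt = 0.750000/1.5 = 0.5000
R = Δx/(sin θ' − sin θ) = 4.0000
v = R·ω = 4.0000·0.5000 = 2.0000

v = 2.0000, ω = 0.5000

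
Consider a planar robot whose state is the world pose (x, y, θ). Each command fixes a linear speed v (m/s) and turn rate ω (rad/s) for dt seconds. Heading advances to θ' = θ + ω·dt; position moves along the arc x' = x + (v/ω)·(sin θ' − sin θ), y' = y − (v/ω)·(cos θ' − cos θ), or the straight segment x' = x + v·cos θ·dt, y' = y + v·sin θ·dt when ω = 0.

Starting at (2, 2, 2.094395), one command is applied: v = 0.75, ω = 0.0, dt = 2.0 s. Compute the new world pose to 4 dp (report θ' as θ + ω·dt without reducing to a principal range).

θ' = 2.0944 + 0.0·2.0 = 2.0944
ω = 0 → straight: x' = 2 + 0.75·cos(2.0944)·2.0 = 1.2500
y' = 2 + 0.75·sin(2.0944)·2.0 = 3.2990

(1.2500, 3.2990, 2.0944)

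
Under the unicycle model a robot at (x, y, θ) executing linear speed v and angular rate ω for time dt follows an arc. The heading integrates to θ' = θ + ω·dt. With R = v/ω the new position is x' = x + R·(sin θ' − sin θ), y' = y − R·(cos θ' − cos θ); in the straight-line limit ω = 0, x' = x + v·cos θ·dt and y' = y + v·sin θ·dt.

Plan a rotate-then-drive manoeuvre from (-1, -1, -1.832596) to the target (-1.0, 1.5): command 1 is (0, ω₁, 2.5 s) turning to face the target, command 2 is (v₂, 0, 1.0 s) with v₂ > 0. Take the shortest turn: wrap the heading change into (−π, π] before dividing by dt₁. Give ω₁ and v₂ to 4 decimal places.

heading to target = atan2(1.5−-1, -1−-1) = 1.5708
Δθ = wrap(1.5708 − -1.8326) = -2.8798; ω₁ = Δθ/dt₁ = -1.1519
distance = √((-1−-1)² + (1.5−-1)²) = 2.5000; v₂ = distance/dt₂ = 2.5000

ω₁ = -1.1519, v₂ = 2.5000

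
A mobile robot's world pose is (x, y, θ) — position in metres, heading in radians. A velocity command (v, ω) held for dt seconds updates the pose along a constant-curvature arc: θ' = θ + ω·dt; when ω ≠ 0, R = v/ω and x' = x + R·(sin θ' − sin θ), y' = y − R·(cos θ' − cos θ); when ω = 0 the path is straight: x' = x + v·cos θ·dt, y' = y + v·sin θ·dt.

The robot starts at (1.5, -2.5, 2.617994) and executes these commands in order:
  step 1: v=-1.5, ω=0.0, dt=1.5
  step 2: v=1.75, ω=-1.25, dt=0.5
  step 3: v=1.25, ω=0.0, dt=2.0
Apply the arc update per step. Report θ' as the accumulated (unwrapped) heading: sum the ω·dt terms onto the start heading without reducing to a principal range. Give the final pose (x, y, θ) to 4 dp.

(1.8471, -0.7058, 1.9930)

step 1: θ'=2.6180 (straight) → pose (3.4486, -3.6250, 2.6180)
step 2: θ'=1.9930 (R=-1.4000) → pose (2.8715, -2.9862, 1.9930)
step 3: θ'=1.9930 (straight) → pose (1.8471, -0.7058, 1.9930)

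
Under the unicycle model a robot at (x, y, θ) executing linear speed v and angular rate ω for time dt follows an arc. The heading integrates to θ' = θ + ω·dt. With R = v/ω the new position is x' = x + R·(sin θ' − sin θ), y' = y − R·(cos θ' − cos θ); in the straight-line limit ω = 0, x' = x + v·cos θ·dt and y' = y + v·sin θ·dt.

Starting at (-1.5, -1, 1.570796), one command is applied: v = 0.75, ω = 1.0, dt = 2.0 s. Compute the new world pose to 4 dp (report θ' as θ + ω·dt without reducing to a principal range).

θ' = 1.5708 + 1.0·2.0 = 3.5708
R = v/ω = 0.75/1.0 = 0.7500
x' = -1.5 + 0.7500·(sin 3.5708 − sin 1.5708) = -2.5621
y' = -1 − 0.7500·(cos 3.5708 − cos 1.5708) = -0.3180

(-2.5621, -0.3180, 3.5708)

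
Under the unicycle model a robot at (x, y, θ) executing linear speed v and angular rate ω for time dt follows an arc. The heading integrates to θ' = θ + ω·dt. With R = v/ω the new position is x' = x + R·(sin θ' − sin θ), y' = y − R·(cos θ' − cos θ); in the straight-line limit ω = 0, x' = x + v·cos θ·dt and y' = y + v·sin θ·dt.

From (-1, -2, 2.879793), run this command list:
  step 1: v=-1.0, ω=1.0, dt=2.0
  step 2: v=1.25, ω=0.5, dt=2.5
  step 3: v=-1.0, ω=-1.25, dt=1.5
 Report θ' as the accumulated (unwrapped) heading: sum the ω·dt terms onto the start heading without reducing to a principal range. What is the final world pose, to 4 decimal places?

step 1: θ'=4.8798 (R=-1.0000) → pose (0.2448, -0.8675, 4.8798)
step 2: θ'=6.1298 (R=2.5000) → pose (2.3279, -2.9215, 6.1298)
step 3: θ'=4.2548 (R=0.8000) → pose (1.7325, -1.7775, 4.2548)

(1.7325, -1.7775, 4.2548)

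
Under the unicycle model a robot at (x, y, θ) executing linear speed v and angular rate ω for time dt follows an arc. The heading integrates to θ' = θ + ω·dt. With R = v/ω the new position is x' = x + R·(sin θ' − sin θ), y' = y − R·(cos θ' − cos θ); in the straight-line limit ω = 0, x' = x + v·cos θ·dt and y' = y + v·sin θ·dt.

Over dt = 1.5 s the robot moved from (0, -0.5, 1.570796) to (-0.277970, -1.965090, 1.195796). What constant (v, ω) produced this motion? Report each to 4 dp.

v = -1.0000, ω = -0.2500

Δθ = 1.195796 − 1.570796 = -0.375000
ω = Δθ/dt = -0.375000/1.5 = -0.2500
R = −Δy/(cos θ' − cos θ) = 4.0000
v = R·ω = 4.0000·-0.2500 = -1.0000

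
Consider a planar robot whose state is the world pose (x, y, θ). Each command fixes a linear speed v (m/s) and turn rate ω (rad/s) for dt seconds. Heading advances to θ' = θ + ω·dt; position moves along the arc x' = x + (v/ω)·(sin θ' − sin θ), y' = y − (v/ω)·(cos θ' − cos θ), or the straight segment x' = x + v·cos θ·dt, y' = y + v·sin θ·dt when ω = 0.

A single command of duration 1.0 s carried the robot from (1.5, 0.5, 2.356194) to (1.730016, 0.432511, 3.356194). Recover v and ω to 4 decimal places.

v = -0.2500, ω = 1.0000

Δθ = 3.356194 − 2.356194 = 1.000000
ω = Δθ/dt = 1.000000/1.0 = 1.0000
R = Δx/(sin θ' − sin θ) = -0.2500
v = R·ω = -0.2500·1.0000 = -0.2500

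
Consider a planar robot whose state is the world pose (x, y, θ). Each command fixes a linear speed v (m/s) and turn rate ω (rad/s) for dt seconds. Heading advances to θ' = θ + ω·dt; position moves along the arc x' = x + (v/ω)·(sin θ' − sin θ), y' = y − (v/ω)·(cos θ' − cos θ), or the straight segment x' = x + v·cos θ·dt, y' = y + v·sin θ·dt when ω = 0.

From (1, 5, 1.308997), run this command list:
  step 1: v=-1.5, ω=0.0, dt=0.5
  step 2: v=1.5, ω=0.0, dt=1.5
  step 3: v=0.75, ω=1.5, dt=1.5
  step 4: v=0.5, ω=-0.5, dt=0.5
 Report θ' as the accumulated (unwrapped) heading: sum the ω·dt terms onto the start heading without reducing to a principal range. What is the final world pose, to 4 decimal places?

step 1: θ'=1.3090 (straight) → pose (0.8059, 4.2756, 1.3090)
step 2: θ'=1.3090 (straight) → pose (1.3882, 6.4489, 1.3090)
step 3: θ'=3.5590 (R=0.5000) → pose (0.7026, 7.0354, 3.5590)
step 4: θ'=3.3090 (R=-1.0000) → pose (0.4638, 6.9635, 3.3090)

(0.4638, 6.9635, 3.3090)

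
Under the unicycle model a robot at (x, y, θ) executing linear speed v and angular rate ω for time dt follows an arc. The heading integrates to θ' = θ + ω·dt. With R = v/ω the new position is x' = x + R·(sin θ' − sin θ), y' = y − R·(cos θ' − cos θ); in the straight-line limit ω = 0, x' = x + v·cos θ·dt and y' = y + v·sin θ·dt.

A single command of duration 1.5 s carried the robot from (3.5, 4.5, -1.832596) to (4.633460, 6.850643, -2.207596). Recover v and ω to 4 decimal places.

Δθ = -2.207596 − -1.832596 = -0.375000
ω = Δθ/dt = -0.375000/1.5 = -0.2500
R = −Δy/(cos θ' − cos θ) = 7.0000
v = R·ω = 7.0000·-0.2500 = -1.7500

v = -1.7500, ω = -0.2500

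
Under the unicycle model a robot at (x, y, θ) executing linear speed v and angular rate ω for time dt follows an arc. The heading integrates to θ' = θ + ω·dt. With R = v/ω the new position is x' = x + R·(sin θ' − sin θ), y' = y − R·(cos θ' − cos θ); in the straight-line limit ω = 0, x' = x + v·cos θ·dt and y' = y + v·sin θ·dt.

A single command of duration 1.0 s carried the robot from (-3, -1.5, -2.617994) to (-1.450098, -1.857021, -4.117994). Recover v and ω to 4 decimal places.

Δθ = -4.117994 − -2.617994 = -1.500000
ω = Δθ/dt = -1.500000/1.0 = -1.5000
R = Δx/(sin θ' − sin θ) = 1.1667
v = R·ω = 1.1667·-1.5000 = -1.7500

v = -1.7500, ω = -1.5000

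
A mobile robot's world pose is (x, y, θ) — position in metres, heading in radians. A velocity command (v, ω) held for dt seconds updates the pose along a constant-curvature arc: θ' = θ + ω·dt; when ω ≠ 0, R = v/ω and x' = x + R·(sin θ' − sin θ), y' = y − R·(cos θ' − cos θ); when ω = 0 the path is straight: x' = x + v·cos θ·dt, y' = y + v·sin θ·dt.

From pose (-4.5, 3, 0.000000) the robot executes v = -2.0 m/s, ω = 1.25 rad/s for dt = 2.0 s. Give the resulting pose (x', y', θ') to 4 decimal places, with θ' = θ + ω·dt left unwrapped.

(-5.4576, 0.1182, 2.5000)

θ' = 0.0000 + 1.25·2.0 = 2.5000
R = v/ω = -2.0/1.25 = -1.6000
x' = -4.5 + -1.6000·(sin 2.5000 − sin 0.0000) = -5.4576
y' = 3 − -1.6000·(cos 2.5000 − cos 0.0000) = 0.1182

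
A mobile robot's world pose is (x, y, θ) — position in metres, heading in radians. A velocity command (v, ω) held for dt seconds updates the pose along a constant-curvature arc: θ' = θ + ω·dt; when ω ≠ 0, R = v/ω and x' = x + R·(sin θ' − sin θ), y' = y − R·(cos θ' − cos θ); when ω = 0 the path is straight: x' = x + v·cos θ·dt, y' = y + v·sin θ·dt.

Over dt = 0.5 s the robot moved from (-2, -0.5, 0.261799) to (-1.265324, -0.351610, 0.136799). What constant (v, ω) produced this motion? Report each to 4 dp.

Δθ = 0.136799 − 0.261799 = -0.125000
ω = Δθ/dt = -0.125000/0.5 = -0.2500
R = Δx/(sin θ' − sin θ) = -6.0000
v = R·ω = -6.0000·-0.2500 = 1.5000

v = 1.5000, ω = -0.2500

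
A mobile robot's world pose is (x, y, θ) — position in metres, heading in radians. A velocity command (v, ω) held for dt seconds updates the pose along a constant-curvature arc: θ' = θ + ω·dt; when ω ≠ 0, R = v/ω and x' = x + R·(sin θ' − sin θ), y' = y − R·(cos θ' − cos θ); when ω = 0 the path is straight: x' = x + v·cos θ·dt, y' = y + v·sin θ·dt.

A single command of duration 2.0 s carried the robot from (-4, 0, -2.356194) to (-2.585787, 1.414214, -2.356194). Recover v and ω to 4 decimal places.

v = -1.0000, ω = 0.0000

Δθ = -2.356194 − -2.356194 = 0.000000
ω = Δθ/dt = 0.000000/2.0 = 0.0000
ω = 0 → v = (Δx·cos θ + Δy·sin θ)/dt = -1.0000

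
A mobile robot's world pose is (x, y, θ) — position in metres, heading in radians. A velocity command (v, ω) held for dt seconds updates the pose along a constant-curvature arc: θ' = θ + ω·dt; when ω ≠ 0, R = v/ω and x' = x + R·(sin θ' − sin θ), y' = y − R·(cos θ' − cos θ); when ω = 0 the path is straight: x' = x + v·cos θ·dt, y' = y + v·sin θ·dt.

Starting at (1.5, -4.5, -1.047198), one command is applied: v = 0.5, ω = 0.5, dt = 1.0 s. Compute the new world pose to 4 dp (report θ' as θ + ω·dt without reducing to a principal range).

θ' = -1.0472 + 0.5·1.0 = -0.5472
R = v/ω = 0.5/0.5 = 1.0000
x' = 1.5 + 1.0000·(sin -0.5472 − sin -1.0472) = 1.8457
y' = -4.5 − 1.0000·(cos -0.5472 − cos -1.0472) = -4.8540

(1.8457, -4.8540, -0.5472)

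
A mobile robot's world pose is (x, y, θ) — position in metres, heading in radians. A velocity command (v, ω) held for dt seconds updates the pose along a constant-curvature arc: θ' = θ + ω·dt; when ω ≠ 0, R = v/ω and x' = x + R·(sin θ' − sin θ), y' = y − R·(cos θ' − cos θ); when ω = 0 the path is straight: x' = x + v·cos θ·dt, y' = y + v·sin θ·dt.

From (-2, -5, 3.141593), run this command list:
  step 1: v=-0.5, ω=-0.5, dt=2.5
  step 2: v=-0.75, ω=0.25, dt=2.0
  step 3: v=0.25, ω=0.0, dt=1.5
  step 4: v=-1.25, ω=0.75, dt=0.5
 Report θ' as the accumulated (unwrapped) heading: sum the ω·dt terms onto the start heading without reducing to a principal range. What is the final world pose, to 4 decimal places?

step 1: θ'=1.8916 (R=1.0000) → pose (-1.0510, -5.6847, 1.8916)
step 2: θ'=2.3916 (R=-3.0000) → pose (-0.2490, -6.9338, 2.3916)
step 3: θ'=2.3916 (straight) → pose (-0.5234, -6.6782, 2.3916)
step 4: θ'=2.7666 (R=-1.6667) → pose (0.0022, -7.0095, 2.7666)

(0.0022, -7.0095, 2.7666)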